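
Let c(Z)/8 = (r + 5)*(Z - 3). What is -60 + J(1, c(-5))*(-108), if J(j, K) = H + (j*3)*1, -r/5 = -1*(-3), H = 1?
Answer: -492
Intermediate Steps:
r = -15 (r = -(-5)*(-3) = -5*3 = -15)
c(Z) = 240 - 80*Z (c(Z) = 8*((-15 + 5)*(Z - 3)) = 8*(-10*(-3 + Z)) = 8*(30 - 10*Z) = 240 - 80*Z)
J(j, K) = 1 + 3*j (J(j, K) = 1 + (j*3)*1 = 1 + (3*j)*1 = 1 + 3*j)
-60 + J(1, c(-5))*(-108) = -60 + (1 + 3*1)*(-108) = -60 + (1 + 3)*(-108) = -60 + 4*(-108) = -60 - 432 = -492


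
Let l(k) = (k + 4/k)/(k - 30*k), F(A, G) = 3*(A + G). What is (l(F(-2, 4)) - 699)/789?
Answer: -182449/205929 ≈ -0.88598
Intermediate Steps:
F(A, G) = 3*A + 3*G
l(k) = -(k + 4/k)/(29*k) (l(k) = (k + 4/k)/((-29*k)) = (k + 4/k)*(-1/(29*k)) = -(k + 4/k)/(29*k))
(l(F(-2, 4)) - 699)/789 = ((-4 - (3*(-2) + 3*4)**2)/(29*(3*(-2) + 3*4)**2) - 699)/789 = ((-4 - (-6 + 12)**2)/(29*(-6 + 12)**2) - 699)/789 = ((1/29)*(-4 - 1*6**2)/6**2 - 699)/789 = ((1/29)*(1/36)*(-4 - 1*36) - 699)/789 = ((1/29)*(1/36)*(-4 - 36) - 699)/789 = ((1/29)*(1/36)*(-40) - 699)/789 = (-10/261 - 699)/789 = (1/789)*(-182449/261) = -182449/205929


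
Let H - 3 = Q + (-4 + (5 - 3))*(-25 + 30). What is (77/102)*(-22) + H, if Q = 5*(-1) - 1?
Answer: -1510/51 ≈ -29.608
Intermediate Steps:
Q = -6 (Q = -5 - 1 = -6)
H = -13 (H = 3 + (-6 + (-4 + (5 - 3))*(-25 + 30)) = 3 + (-6 + (-4 + 2)*5) = 3 + (-6 - 2*5) = 3 + (-6 - 10) = 3 - 16 = -13)
(77/102)*(-22) + H = (77/102)*(-22) - 13 = -847/51 - 13 = -1510/51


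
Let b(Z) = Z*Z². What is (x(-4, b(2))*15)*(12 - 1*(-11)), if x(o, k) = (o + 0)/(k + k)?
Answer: -345/4 ≈ -86.250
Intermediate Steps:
b(Z) = Z³
x(o, k) = o/(2*k) (x(o, k) = o/((2*k)) = o*(1/(2*k)) = o/(2*k))
(x(-4, b(2))*15)*(12 - 1*(-11)) = (((½)*(-4)/2³)*15)*(12 - 1*(-11)) = (((½)*(-4)/8)*15)*(12 + 11) = (((½)*(-4)*(⅛))*15)*23 = -¼*15*23 = -15/4*23 = -345/4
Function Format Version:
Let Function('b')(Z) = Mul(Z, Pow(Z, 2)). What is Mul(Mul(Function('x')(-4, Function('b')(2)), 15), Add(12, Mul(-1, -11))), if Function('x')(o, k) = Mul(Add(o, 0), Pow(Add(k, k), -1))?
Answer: Rational(-345, 4) ≈ -86.250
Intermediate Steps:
Function('b')(Z) = Pow(Z, 3)
Function('x')(o, k) = Mul(Rational(1, 2), o, Pow(k, -1)) (Function('x')(o, k) = Mul(o, Pow(Mul(2, k), -1)) = Mul(o, Mul(Rational(1, 2), Pow(k, -1))) = Mul(Rational(1, 2), o, Pow(k, -1)))
Mul(Mul(Function('x')(-4, Function('b')(2)), 15), Add(12, Mul(-1, -11))) = Mul(Mul(Mul(Rational(1, 2), -4, Pow(Pow(2, 3), -1)), 15), Add(12, Mul(-1, -11))) = Mul(Mul(Mul(Rational(1, 2), -4, Pow(8, -1)), 15), Add(12, 11)) = Mul(Mul(Mul(Rational(1, 2), -4, Rational(1, 8)), 15), 23) = Mul(Mul(Rational(-1, 4), 15), 23) = Mul(Rational(-15, 4), 23) = Rational(-345, 4)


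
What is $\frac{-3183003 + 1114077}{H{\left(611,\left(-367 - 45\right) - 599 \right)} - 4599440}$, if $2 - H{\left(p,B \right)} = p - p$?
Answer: $\frac{344821}{766573} \approx 0.44982$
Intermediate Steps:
$H{\left(p,B \right)} = 2$ ($H{\left(p,B \right)} = 2 - \left(p - p\right) = 2 - 0 = 2 + 0 = 2$)
$\frac{-3183003 + 1114077}{H{\left(611,\left(-367 - 45\right) - 599 \right)} - 4599440} = \frac{-3183003 + 1114077}{2 - 4599440} = - \frac{2068926}{-4599438} = \left(-2068926\right) \left(- \frac{1}{4599438}\right) = \frac{344821}{766573}$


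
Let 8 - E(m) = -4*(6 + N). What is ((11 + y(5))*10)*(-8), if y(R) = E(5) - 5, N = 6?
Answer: -4960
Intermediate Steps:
E(m) = 56 (E(m) = 8 - (-4)*(6 + 6) = 8 - (-4)*12 = 8 - 1*(-48) = 8 + 48 = 56)
y(R) = 51 (y(R) = 56 - 5 = 51)
((11 + y(5))*10)*(-8) = ((11 + 51)*10)*(-8) = (62*10)*(-8) = 620*(-8) = -4960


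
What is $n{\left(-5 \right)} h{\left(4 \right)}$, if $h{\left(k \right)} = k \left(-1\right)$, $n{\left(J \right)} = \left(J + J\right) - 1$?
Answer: $44$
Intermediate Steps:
$n{\left(J \right)} = -1 + 2 J$ ($n{\left(J \right)} = 2 J - 1 = -1 + 2 J$)
$h{\left(k \right)} = - k$
$n{\left(-5 \right)} h{\left(4 \right)} = \left(-1 + 2 \left(-5\right)\right) \left(\left(-1\right) 4\right) = \left(-1 - 10\right) \left(-4\right) = \left(-11\right) \left(-4\right) = 44$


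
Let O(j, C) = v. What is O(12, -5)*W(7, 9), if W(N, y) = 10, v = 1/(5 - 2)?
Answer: 10/3 ≈ 3.3333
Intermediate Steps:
v = 1/3 ≈ 0.33333
O(j, C) = 1/3
O(12, -5)*W(7, 9) = (1/3)*10 = 10/3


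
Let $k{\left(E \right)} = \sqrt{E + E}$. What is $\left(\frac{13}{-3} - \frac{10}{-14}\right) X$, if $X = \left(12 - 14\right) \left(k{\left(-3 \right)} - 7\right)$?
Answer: $- \frac{152}{3} + \frac{152 i \sqrt{6}}{21} \approx -50.667 + 17.73 i$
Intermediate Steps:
$k{\left(E \right)} = \sqrt{2} \sqrt{E}$ ($k{\left(E \right)} = \sqrt{2 E} = \sqrt{2} \sqrt{E}$)
$X = 14 - 2 i \sqrt{6}$ ($X = \left(12 - 14\right) \left(\sqrt{2} \sqrt{-3} - 7\right) = - 2 \left(\sqrt{2} i \sqrt{3} - 7\right) = - 2 \left(i \sqrt{6} - 7\right) = - 2 \left(-7 + i \sqrt{6}\right) = 14 - 2 i \sqrt{6} \approx 14.0 - 4.899 i$)
$\left(\frac{13}{-3} - \frac{10}{-14}\right) X = \left(\frac{13}{-3} - \frac{10}{-14}\right) \left(14 - 2 i \sqrt{6}\right) = \left(13 \left(- \frac{1}{3}\right) - - \frac{5}{7}\right) \left(14 - 2 i \sqrt{6}\right) = \left(- \frac{13}{3} + \frac{5}{7}\right) \left(14 - 2 i \sqrt{6}\right) = - \frac{76 \left(14 - 2 i \sqrt{6}\right)}{21} = - \frac{152}{3} + \frac{152 i \sqrt{6}}{21}$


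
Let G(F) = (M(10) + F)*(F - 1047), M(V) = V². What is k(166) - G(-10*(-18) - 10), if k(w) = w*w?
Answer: 264346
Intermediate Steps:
k(w) = w²
G(F) = (-1047 + F)*(100 + F) (G(F) = (10² + F)*(F - 1047) = (100 + F)*(-1047 + F) = (-1047 + F)*(100 + F))
k(166) - G(-10*(-18) - 10) = 166² - (-104700 + (-10*(-18) - 10)² - 947*(-10*(-18) - 10)) = 27556 - (-104700 + (180 - 10)² - 947*(180 - 10)) = 27556 - (-104700 + 170² - 947*170) = 27556 - (-104700 + 28900 - 160990) = 27556 - 1*(-236790) = 27556 + 236790 = 264346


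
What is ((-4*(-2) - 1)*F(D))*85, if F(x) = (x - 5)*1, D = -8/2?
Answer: -5355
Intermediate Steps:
D = -4 (D = -8*½ = -4)
F(x) = -5 + x (F(x) = (-5 + x)*1 = -5 + x)
((-4*(-2) - 1)*F(D))*85 = ((-4*(-2) - 1)*(-5 - 4))*85 = ((8 - 1)*(-9))*85 = (7*(-9))*85 = -63*85 = -5355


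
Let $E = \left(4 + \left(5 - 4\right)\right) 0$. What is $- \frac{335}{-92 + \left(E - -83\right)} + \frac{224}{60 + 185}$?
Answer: $\frac{12013}{315} \approx 38.136$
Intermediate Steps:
$E = 0$ ($E = \left(4 + 1\right) 0 = 5 \cdot 0 = 0$)
$- \frac{335}{-92 + \left(E - -83\right)} + \frac{224}{60 + 185} = - \frac{335}{-92 + \left(0 - -83\right)} + \frac{224}{60 + 185} = - \frac{335}{-92 + \left(0 + 83\right)} + \frac{224}{245} = - \frac{335}{-92 + 83} + 224 \cdot \frac{1}{245} = - \frac{335}{-9} + \frac{32}{35} = \left(-335\right) \left(- \frac{1}{9}\right) + \frac{32}{35} = \frac{335}{9} + \frac{32}{35} = \frac{12013}{315}$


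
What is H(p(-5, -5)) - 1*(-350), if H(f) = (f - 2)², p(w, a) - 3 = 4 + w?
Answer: 350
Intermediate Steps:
p(w, a) = 7 + w (p(w, a) = 3 + (4 + w) = 7 + w)
H(f) = (-2 + f)²
H(p(-5, -5)) - 1*(-350) = (-2 + (7 - 5))² - 1*(-350) = (-2 + 2)² + 350 = 0² + 350 = 0 + 350 = 350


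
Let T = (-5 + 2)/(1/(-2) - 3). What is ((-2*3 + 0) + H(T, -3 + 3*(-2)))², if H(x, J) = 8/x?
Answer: 100/9 ≈ 11.111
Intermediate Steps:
T = 6/7 (T = -3/(1*(-½) - 3) = -3/(-½ - 3) = -3/(-7/2) = -3*(-2/7) = 6/7 ≈ 0.85714)
((-2*3 + 0) + H(T, -3 + 3*(-2)))² = ((-2*3 + 0) + 8/(6/7))² = ((-6 + 0) + 8*(7/6))² = (-6 + 28/3)² = (10/3)² = 100/9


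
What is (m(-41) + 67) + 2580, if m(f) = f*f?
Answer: 4328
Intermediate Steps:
m(f) = f²
(m(-41) + 67) + 2580 = ((-41)² + 67) + 2580 = (1681 + 67) + 2580 = 1748 + 2580 = 4328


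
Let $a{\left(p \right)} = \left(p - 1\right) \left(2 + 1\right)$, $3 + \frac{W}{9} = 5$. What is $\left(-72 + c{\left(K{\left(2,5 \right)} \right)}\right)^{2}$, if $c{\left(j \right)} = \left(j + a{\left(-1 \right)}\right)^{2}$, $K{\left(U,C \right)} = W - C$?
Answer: $529$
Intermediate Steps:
$W = 18$ ($W = -27 + 9 \cdot 5 = -27 + 45 = 18$)
$a{\left(p \right)} = -3 + 3 p$ ($a{\left(p \right)} = \left(-1 + p\right) 3 = -3 + 3 p$)
$K{\left(U,C \right)} = 18 - C$
$c{\left(j \right)} = \left(-6 + j\right)^{2}$ ($c{\left(j \right)} = \left(j + \left(-3 + 3 \left(-1\right)\right)\right)^{2} = \left(j - 6\right)^{2} = \left(-6 + j\right)^{2}$)
$\left(-72 + c{\left(K{\left(2,5 \right)} \right)}\right)^{2} = \left(-72 + \left(-6 + \left(18 - 5\right)\right)^{2}\right)^{2} = \left(-72 + \left(-6 + 13\right)^{2}\right)^{2} = \left(-72 + 7^{2}\right)^{2} = \left(-72 + 49\right)^{2} = \left(-23\right)^{2} = 529$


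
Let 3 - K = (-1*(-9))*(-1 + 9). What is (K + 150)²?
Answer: 6561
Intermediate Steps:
K = -69 (K = 3 - (-1*(-9))*(-1 + 9) = 3 - 9*8 = 3 - 1*72 = 3 - 72 = -69)
(K + 150)² = (-69 + 150)² = 81² = 6561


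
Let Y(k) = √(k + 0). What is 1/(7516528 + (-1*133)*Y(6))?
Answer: 3758264/28249096534325 + 133*√6/56498193068650 ≈ 1.3305e-7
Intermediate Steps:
Y(k) = √k
1/(7516528 + (-1*133)*Y(6)) = 1/(7516528 + (-1*133)*√6) = 1/(7516528 - 133*√6)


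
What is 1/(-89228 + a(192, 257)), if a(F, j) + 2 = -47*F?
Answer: -1/98254 ≈ -1.0178e-5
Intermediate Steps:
a(F, j) = -2 - 47*F
1/(-89228 + a(192, 257)) = 1/(-89228 + (-2 - 47*192)) = 1/(-89228 + (-2 - 9024)) = 1/(-89228 - 9026) = 1/(-98254) = -1/98254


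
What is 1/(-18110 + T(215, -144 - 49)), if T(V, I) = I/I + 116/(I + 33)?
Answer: -40/724389 ≈ -5.5219e-5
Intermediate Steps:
T(V, I) = 1 + 116/(33 + I)
1/(-18110 + T(215, -144 - 49)) = 1/(-18110 + (149 + (-144 - 49))/(33 + (-144 - 49))) = 1/(-18110 + (149 - 193)/(33 - 193)) = 1/(-18110 - 44/(-160)) = 1/(-18110 - 1/160*(-44)) = 1/(-18110 + 11/40) = 1/(-724389/40) = -40/724389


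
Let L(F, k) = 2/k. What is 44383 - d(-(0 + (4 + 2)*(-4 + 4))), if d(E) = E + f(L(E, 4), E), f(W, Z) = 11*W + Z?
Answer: 88755/2 ≈ 44378.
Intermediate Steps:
f(W, Z) = Z + 11*W
d(E) = 11/2 + 2*E (d(E) = E + (E + 11*(2/4)) = E + (E + 11*(2*(1/4))) = E + (E + 11*(1/2)) = E + (E + 11/2) = E + (11/2 + E) = 11/2 + 2*E)
44383 - d(-(0 + (4 + 2)*(-4 + 4))) = 44383 - (11/2 + 2*(-(0 + (4 + 2)*(-4 + 4)))) = 44383 - (11/2 + 2*(-(0 + 6*0))) = 44383 - (11/2 + 2*(-(0 + 0))) = 44383 - (11/2 + 2*(-1*0)) = 44383 - (11/2 + 2*0) = 44383 - (11/2 + 0) = 44383 - 1*11/2 = 44383 - 11/2 = 88755/2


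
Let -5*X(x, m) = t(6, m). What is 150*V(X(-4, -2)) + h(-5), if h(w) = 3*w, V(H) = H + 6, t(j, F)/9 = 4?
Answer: -195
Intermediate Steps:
t(j, F) = 36 (t(j, F) = 9*4 = 36)
X(x, m) = -36/5 (X(x, m) = -⅕*36 = -36/5)
V(H) = 6 + H
150*V(X(-4, -2)) + h(-5) = 150*(6 - 36/5) + 3*(-5) = 150*(-6/5) - 15 = -180 - 15 = -195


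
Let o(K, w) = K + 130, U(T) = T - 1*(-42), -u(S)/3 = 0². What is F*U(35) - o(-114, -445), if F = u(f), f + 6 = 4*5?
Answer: -16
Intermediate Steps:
f = 14 (f = -6 + 4*5 = -6 + 20 = 14)
u(S) = 0 (u(S) = -3*0² = -3*0 = 0)
U(T) = 42 + T (U(T) = T + 42 = 42 + T)
o(K, w) = 130 + K
F = 0
F*U(35) - o(-114, -445) = 0*(42 + 35) - (130 - 114) = 0*77 - 1*16 = 0 - 16 = -16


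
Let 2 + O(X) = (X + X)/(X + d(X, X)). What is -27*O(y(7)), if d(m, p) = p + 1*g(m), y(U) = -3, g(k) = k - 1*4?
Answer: 540/13 ≈ 41.538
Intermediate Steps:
g(k) = -4 + k (g(k) = k - 4 = -4 + k)
d(m, p) = -4 + m + p (d(m, p) = p + 1*(-4 + m) = p + (-4 + m) = -4 + m + p)
O(X) = -2 + 2*X/(-4 + 3*X) (O(X) = -2 + (X + X)/(X + (-4 + X + X)) = -2 + (2*X)/(X + (-4 + 2*X)) = -2 + (2*X)/(-4 + 3*X) = -2 + 2*X/(-4 + 3*X))
-27*O(y(7)) = -108*(2 - 1*(-3))/(-4 + 3*(-3)) = -108*(2 + 3)/(-4 - 9) = -108*5/(-13) = -108*(-1)*5/13 = -27*(-20/13) = 540/13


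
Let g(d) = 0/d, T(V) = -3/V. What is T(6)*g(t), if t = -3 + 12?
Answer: 0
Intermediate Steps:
t = 9
g(d) = 0
T(6)*g(t) = -3/6*0 = -3*⅙*0 = -½*0 = 0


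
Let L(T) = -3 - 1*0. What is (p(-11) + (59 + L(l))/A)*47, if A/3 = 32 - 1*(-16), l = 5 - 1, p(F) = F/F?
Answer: 1175/18 ≈ 65.278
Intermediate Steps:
p(F) = 1
l = 4
A = 144 (A = 3*(32 - 1*(-16)) = 3*(32 + 16) = 3*48 = 144)
L(T) = -3 (L(T) = -3 + 0 = -3)
(p(-11) + (59 + L(l))/A)*47 = (1 + (59 - 3)/144)*47 = (1 + 56*(1/144))*47 = (1 + 7/18)*47 = (25/18)*47 = 1175/18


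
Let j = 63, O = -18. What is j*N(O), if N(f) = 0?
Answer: 0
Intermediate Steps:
j*N(O) = 63*0 = 0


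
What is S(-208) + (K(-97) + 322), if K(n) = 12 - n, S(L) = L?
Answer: 223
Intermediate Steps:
S(-208) + (K(-97) + 322) = -208 + ((12 - 1*(-97)) + 322) = -208 + ((12 + 97) + 322) = -208 + (109 + 322) = -208 + 431 = 223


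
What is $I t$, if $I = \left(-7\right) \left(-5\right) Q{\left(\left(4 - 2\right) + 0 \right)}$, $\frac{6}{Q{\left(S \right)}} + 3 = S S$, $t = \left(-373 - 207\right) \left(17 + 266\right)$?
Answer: $-34469400$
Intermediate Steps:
$t = -164140$ ($t = \left(-373 - 207\right) 283 = \left(-580\right) 283 = -164140$)
$Q{\left(S \right)} = \frac{6}{-3 + S^{2}}$ ($Q{\left(S \right)} = \frac{6}{-3 + S S} = \frac{6}{-3 + S^{2}}$)
$I = 210$ ($I = \left(-7\right) \left(-5\right) \frac{6}{-3 + \left(\left(4 - 2\right) + 0\right)^{2}} = 35 \frac{6}{-3 + \left(2 + 0\right)^{2}} = 35 \frac{6}{-3 + 2^{2}} = 35 \frac{6}{-3 + 4} = 35 \cdot \frac{6}{1} = 35 \cdot 6 \cdot 1 = 35 \cdot 6 = 210$)
$I t = 210 \left(-164140\right) = -34469400$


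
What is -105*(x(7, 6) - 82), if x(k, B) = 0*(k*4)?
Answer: 8610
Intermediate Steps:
x(k, B) = 0 (x(k, B) = 0*(4*k) = 0)
-105*(x(7, 6) - 82) = -105*(0 - 82) = -105*(-82) = 8610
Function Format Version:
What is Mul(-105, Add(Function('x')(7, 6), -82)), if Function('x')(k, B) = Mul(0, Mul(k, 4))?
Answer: 8610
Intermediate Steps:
Function('x')(k, B) = 0 (Function('x')(k, B) = Mul(0, Mul(4, k)) = 0)
Mul(-105, Add(Function('x')(7, 6), -82)) = Mul(-105, Add(0, -82)) = Mul(-105, -82) = 8610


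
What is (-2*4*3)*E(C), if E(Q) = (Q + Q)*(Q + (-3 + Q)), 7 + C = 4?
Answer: -1296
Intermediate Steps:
C = -3 (C = -7 + 4 = -3)
E(Q) = 2*Q*(-3 + 2*Q) (E(Q) = (2*Q)*(-3 + 2*Q) = 2*Q*(-3 + 2*Q))
(-2*4*3)*E(C) = (-2*4*3)*(2*(-3)*(-3 + 2*(-3))) = (-8*3)*(2*(-3)*(-3 - 6)) = -48*(-3)*(-9) = -24*54 = -1296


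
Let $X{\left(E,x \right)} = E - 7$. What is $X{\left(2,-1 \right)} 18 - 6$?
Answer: $-96$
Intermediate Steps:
$X{\left(E,x \right)} = -7 + E$
$X{\left(2,-1 \right)} 18 - 6 = \left(-7 + 2\right) 18 - 6 = \left(-5\right) 18 - 6 = -90 - 6 = -96$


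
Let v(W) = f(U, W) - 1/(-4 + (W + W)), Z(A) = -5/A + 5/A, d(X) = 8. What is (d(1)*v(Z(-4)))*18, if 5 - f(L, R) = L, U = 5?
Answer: 36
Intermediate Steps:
f(L, R) = 5 - L
Z(A) = 0
v(W) = -1/(-4 + 2*W) (v(W) = (5 - 1*5) - 1/(-4 + (W + W)) = (5 - 5) - 1/(-4 + 2*W) = 0 - 1/(-4 + 2*W) = -1/(-4 + 2*W))
(d(1)*v(Z(-4)))*18 = (8*(-1/(-4 + 2*0)))*18 = (8*(-1/(-4 + 0)))*18 = (8*(-1/(-4)))*18 = (8*(-1*(-¼)))*18 = (8*(¼))*18 = 2*18 = 36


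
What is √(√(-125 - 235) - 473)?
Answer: √(-473 + 6*I*√10) ≈ 0.4361 + 21.753*I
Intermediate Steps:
√(√(-125 - 235) - 473) = √(√(-360) - 473) = √(6*I*√10 - 473) = √(-473 + 6*I*√10)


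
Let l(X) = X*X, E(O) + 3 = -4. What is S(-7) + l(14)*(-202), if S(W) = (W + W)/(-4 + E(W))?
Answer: -435498/11 ≈ -39591.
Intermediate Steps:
E(O) = -7 (E(O) = -3 - 4 = -7)
l(X) = X**2
S(W) = -2*W/11 (S(W) = (W + W)/(-4 - 7) = (2*W)/(-11) = (2*W)*(-1/11) = -2*W/11)
S(-7) + l(14)*(-202) = -2/11*(-7) + 14**2*(-202) = 14/11 + 196*(-202) = 14/11 - 39592 = -435498/11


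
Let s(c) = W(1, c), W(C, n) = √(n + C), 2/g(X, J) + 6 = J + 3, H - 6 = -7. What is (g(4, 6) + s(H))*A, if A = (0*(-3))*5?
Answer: 0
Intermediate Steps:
H = -1 (H = 6 - 7 = -1)
g(X, J) = 2/(-3 + J) (g(X, J) = 2/(-6 + (J + 3)) = 2/(-6 + (3 + J)) = 2/(-3 + J))
W(C, n) = √(C + n)
s(c) = √(1 + c)
A = 0 (A = 0*5 = 0)
(g(4, 6) + s(H))*A = (2/(-3 + 6) + √(1 - 1))*0 = (2/3 + √0)*0 = (2*(⅓) + 0)*0 = (⅔ + 0)*0 = (⅔)*0 = 0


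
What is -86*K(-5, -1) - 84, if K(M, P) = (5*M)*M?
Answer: -10834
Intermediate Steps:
K(M, P) = 5*M²
-86*K(-5, -1) - 84 = -430*(-5)² - 84 = -430*25 - 84 = -86*125 - 84 = -10750 - 84 = -10834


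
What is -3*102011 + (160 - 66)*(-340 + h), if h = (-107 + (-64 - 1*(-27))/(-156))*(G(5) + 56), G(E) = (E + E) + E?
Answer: -81941189/78 ≈ -1.0505e+6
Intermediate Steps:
G(E) = 3*E (G(E) = 2*E + E = 3*E)
h = -1182505/156 (h = (-107 + (-64 - 1*(-27))/(-156))*(3*5 + 56) = (-107 + (-64 + 27)*(-1/156))*(15 + 56) = (-107 - 37*(-1/156))*71 = (-107 + 37/156)*71 = -16655/156*71 = -1182505/156 ≈ -7580.2)
-3*102011 + (160 - 66)*(-340 + h) = -3*102011 + (160 - 66)*(-340 - 1182505/156) = -306033 + 94*(-1235545/156) = -306033 - 58070615/78 = -81941189/78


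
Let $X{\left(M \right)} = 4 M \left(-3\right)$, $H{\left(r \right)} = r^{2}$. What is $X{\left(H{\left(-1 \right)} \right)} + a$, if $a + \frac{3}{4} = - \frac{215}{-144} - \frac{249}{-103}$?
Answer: $- \frac{131107}{14832} \approx -8.8395$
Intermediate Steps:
$X{\left(M \right)} = - 12 M$
$a = \frac{46877}{14832}$ ($a = - \frac{3}{4} - \left(- \frac{249}{103} - \frac{215}{144}\right) = - \frac{3}{4} - - \frac{58001}{14832} = - \frac{3}{4} + \left(\frac{215}{144} + \frac{249}{103}\right) = - \frac{3}{4} + \frac{58001}{14832} = \frac{46877}{14832} \approx 3.1605$)
$X{\left(H{\left(-1 \right)} \right)} + a = - 12 \left(-1\right)^{2} + \frac{46877}{14832} = \left(-12\right) 1 + \frac{46877}{14832} = -12 + \frac{46877}{14832} = - \frac{131107}{14832}$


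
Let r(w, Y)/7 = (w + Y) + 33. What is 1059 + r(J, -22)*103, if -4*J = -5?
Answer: 39565/4 ≈ 9891.3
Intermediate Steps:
J = 5/4 (J = -¼*(-5) = 5/4 ≈ 1.2500)
r(w, Y) = 231 + 7*Y + 7*w (r(w, Y) = 7*((w + Y) + 33) = 7*((Y + w) + 33) = 7*(33 + Y + w) = 231 + 7*Y + 7*w)
1059 + r(J, -22)*103 = 1059 + (231 + 7*(-22) + 7*(5/4))*103 = 1059 + (231 - 154 + 35/4)*103 = 1059 + (343/4)*103 = 1059 + 35329/4 = 39565/4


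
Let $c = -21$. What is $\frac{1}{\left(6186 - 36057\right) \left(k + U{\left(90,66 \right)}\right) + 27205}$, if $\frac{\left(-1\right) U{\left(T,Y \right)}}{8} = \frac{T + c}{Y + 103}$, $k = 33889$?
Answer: $- \frac{169}{171057329474} \approx -9.8797 \cdot 10^{-10}$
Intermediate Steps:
$U{\left(T,Y \right)} = - \frac{8 \left(-21 + T\right)}{103 + Y}$ ($U{\left(T,Y \right)} = - 8 \frac{T - 21}{Y + 103} = - 8 \frac{-21 + T}{103 + Y} = - \frac{8 \left(-21 + T\right)}{103 + Y}$)
$\frac{1}{\left(6186 - 36057\right) \left(k + U{\left(90,66 \right)}\right) + 27205} = \frac{1}{\left(6186 - 36057\right) \left(33889 + \frac{8 \left(21 - 90\right)}{103 + 66}\right) + 27205} = \frac{1}{- 29871 \left(33889 + \frac{8 \left(21 - 90\right)}{169}\right) + 27205} = \frac{1}{- 29871 \left(33889 + 8 \cdot \frac{1}{169} \left(-69\right)\right) + 27205} = \frac{1}{- 29871 \left(33889 - \frac{552}{169}\right) + 27205} = \frac{1}{\left(-29871\right) \frac{5726689}{169} + 27205} = \frac{1}{- \frac{171061927119}{169} + 27205} = \frac{1}{- \frac{171057329474}{169}} = - \frac{169}{171057329474}$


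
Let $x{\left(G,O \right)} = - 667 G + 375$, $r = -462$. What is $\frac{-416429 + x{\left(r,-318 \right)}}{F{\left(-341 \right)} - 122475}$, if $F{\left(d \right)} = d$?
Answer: $\frac{26975}{30704} \approx 0.87855$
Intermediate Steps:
$x{\left(G,O \right)} = 375 - 667 G$
$\frac{-416429 + x{\left(r,-318 \right)}}{F{\left(-341 \right)} - 122475} = \frac{-416429 + \left(375 - -308154\right)}{-341 - 122475} = \frac{-416429 + \left(375 + 308154\right)}{-122816} = \left(-416429 + 308529\right) \left(- \frac{1}{122816}\right) = \left(-107900\right) \left(- \frac{1}{122816}\right) = \frac{26975}{30704}$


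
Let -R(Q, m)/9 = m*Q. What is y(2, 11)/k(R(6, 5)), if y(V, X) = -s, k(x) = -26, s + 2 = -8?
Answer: -5/13 ≈ -0.38462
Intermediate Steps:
s = -10 (s = -2 - 8 = -10)
R(Q, m) = -9*Q*m (R(Q, m) = -9*m*Q = -9*Q*m)
y(V, X) = 10 (y(V, X) = -1*(-10) = 10)
y(2, 11)/k(R(6, 5)) = 10/(-26) = 10*(-1/26) = -5/13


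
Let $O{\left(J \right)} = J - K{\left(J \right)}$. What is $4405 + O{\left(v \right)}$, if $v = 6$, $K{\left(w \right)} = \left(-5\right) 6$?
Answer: $4441$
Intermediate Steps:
$K{\left(w \right)} = -30$
$O{\left(J \right)} = 30 + J$ ($O{\left(J \right)} = J - -30 = J + 30 = 30 + J$)
$4405 + O{\left(v \right)} = 4405 + \left(30 + 6\right) = 4405 + 36 = 4441$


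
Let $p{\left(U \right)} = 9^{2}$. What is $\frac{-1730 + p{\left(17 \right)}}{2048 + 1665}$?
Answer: $- \frac{1649}{3713} \approx -0.44412$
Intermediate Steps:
$p{\left(U \right)} = 81$
$\frac{-1730 + p{\left(17 \right)}}{2048 + 1665} = \frac{-1730 + 81}{2048 + 1665} = - \frac{1649}{3713}$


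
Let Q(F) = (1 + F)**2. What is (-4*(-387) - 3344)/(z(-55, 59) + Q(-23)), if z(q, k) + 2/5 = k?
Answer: -8980/2713 ≈ -3.3100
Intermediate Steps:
z(q, k) = -2/5 + k
(-4*(-387) - 3344)/(z(-55, 59) + Q(-23)) = (-4*(-387) - 3344)/((-2/5 + 59) + (1 - 23)**2) = (1548 - 3344)/(293/5 + (-22)**2) = -1796/(293/5 + 484) = -1796/2713/5 = -1796*5/2713 = -8980/2713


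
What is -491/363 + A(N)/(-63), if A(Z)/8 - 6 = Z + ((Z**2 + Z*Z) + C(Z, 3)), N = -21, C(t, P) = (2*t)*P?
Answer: -242533/2541 ≈ -95.448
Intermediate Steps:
C(t, P) = 2*P*t
A(Z) = 48 + 16*Z**2 + 56*Z (A(Z) = 48 + 8*(Z + ((Z**2 + Z*Z) + 2*3*Z)) = 48 + 8*(Z + ((Z**2 + Z**2) + 6*Z)) = 48 + 8*(Z + (2*Z**2 + 6*Z)) = 48 + 8*(2*Z**2 + 7*Z) = 48 + (16*Z**2 + 56*Z) = 48 + 16*Z**2 + 56*Z)
-491/363 + A(N)/(-63) = -491/363 + (48 + 16*(-21)**2 + 56*(-21))/(-63) = -491*1/363 + (48 + 16*441 - 1176)*(-1/63) = -491/363 + (48 + 7056 - 1176)*(-1/63) = -491/363 + 5928*(-1/63) = -491/363 - 1976/21 = -242533/2541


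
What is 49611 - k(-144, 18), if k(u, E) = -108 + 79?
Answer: 49640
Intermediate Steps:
k(u, E) = -29
49611 - k(-144, 18) = 49611 - 1*(-29) = 49611 + 29 = 49640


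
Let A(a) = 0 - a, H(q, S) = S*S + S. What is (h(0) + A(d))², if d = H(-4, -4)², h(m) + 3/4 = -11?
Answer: 388129/16 ≈ 24258.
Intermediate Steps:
h(m) = -47/4 (h(m) = -¾ - 11 = -47/4)
H(q, S) = S + S² (H(q, S) = S² + S = S + S²)
d = 144 (d = (-4*(1 - 4))² = (-4*(-3))² = 12² = 144)
A(a) = -a
(h(0) + A(d))² = (-47/4 - 1*144)² = (-47/4 - 144)² = (-623/4)² = 388129/16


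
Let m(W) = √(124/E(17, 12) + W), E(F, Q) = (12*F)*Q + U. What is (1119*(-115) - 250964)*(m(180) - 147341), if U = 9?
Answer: 55937863309 - 1518596*√7548177/819 ≈ 5.5933e+10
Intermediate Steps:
E(F, Q) = 9 + 12*F*Q (E(F, Q) = (12*F)*Q + 9 = 12*F*Q + 9 = 9 + 12*F*Q)
m(W) = √(124/2457 + W) (m(W) = √(124/(9 + 12*17*12) + W) = √(124/(9 + 2448) + W) = √(124/2457 + W))
(1119*(-115) - 250964)*(m(180) - 147341) = (1119*(-115) - 250964)*(√(33852 + 670761*180)/819 - 147341) = (-128685 - 250964)*(√(33852 + 120736980)/819 - 147341) = -379649*(√120770832/819 - 147341) = -379649*((4*√7548177)/819 - 147341) = -379649*(4*√7548177/819 - 147341) = -379649*(-147341 + 4*√7548177/819) = 55937863309 - 1518596*√7548177/819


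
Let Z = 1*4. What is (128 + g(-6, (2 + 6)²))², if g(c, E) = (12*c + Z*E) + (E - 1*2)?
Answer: 139876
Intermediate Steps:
Z = 4
g(c, E) = -2 + 5*E + 12*c (g(c, E) = (12*c + 4*E) + (E - 1*2) = (4*E + 12*c) + (E - 2) = (4*E + 12*c) + (-2 + E) = -2 + 5*E + 12*c)
(128 + g(-6, (2 + 6)²))² = (128 + (-2 + 5*(2 + 6)² + 12*(-6)))² = (128 + (-2 + 5*8² - 72))² = (128 + (-2 + 5*64 - 72))² = (128 + (-2 + 320 - 72))² = (128 + 246)² = 374² = 139876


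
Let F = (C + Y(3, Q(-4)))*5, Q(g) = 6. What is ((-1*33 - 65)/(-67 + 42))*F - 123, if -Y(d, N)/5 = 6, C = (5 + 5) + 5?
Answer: -417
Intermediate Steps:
C = 15 (C = 10 + 5 = 15)
Y(d, N) = -30 (Y(d, N) = -5*6 = -30)
F = -75 (F = (15 - 30)*5 = -15*5 = -75)
((-1*33 - 65)/(-67 + 42))*F - 123 = ((-1*33 - 65)/(-67 + 42))*(-75) - 123 = ((-33 - 65)/(-25))*(-75) - 123 = -98*(-1/25)*(-75) - 123 = (98/25)*(-75) - 123 = -294 - 123 = -417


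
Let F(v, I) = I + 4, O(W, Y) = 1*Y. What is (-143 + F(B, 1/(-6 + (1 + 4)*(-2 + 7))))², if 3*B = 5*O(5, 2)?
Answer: 6969600/361 ≈ 19306.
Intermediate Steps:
O(W, Y) = Y
B = 10/3 (B = (5*2)/3 = (⅓)*10 = 10/3 ≈ 3.3333)
F(v, I) = 4 + I
(-143 + F(B, 1/(-6 + (1 + 4)*(-2 + 7))))² = (-143 + (4 + 1/(-6 + (1 + 4)*(-2 + 7))))² = (-143 + (4 + 1/(-6 + 5*5)))² = (-143 + (4 + 1/(-6 + 25)))² = (-143 + (4 + 1/19))² = (-143 + 77/19)² = (-2640/19)² = 6969600/361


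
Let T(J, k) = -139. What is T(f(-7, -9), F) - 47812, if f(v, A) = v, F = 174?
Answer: -47951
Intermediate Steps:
T(f(-7, -9), F) - 47812 = -139 - 47812 = -47951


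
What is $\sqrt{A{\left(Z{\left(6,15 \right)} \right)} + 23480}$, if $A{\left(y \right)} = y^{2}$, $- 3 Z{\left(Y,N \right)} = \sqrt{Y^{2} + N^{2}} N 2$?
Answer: $2 \sqrt{12395} \approx 222.67$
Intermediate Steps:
$Z{\left(Y,N \right)} = - \frac{2 N \sqrt{N^{2} + Y^{2}}}{3}$ ($Z{\left(Y,N \right)} = - \frac{\sqrt{Y^{2} + N^{2}} N 2}{3} = - \frac{\sqrt{N^{2} + Y^{2}} N 2}{3} = - \frac{N \sqrt{N^{2} + Y^{2}} \cdot 2}{3} = - \frac{2 N \sqrt{N^{2} + Y^{2}}}{3}$)
$\sqrt{A{\left(Z{\left(6,15 \right)} \right)} + 23480} = \sqrt{\left(\left(- \frac{2}{3}\right) 15 \sqrt{15^{2} + 6^{2}}\right)^{2} + 23480} = \sqrt{\left(\left(- \frac{2}{3}\right) 15 \sqrt{225 + 36}\right)^{2} + 23480} = \sqrt{\left(\left(- \frac{2}{3}\right) 15 \sqrt{261}\right)^{2} + 23480} = \sqrt{\left(\left(- \frac{2}{3}\right) 15 \cdot 3 \sqrt{29}\right)^{2} + 23480} = \sqrt{\left(- 30 \sqrt{29}\right)^{2} + 23480} = \sqrt{26100 + 23480} = \sqrt{49580} = 2 \sqrt{12395}$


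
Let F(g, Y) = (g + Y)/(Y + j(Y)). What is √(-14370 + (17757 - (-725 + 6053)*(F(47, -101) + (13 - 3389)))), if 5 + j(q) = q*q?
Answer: √203713236572835/3365 ≈ 4241.5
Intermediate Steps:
j(q) = -5 + q² (j(q) = -5 + q*q = -5 + q²)
F(g, Y) = (Y + g)/(-5 + Y + Y²) (F(g, Y) = (g + Y)/(Y + (-5 + Y²)) = (Y + g)/(-5 + Y + Y²))
√(-14370 + (17757 - (-725 + 6053)*(F(47, -101) + (13 - 3389)))) = √(-14370 + (17757 - (-725 + 6053)*((-101 + 47)/(-5 - 101 + (-101)²) + (13 - 3389)))) = √(-14370 + (17757 - 5328*(-54/(-5 - 101 + 10201) - 3376))) = √(-14370 + (17757 - 5328*(-54/10095 - 3376))) = √(-14370 + (17757 - 5328*((1/10095)*(-54) - 3376))) = √(-14370 + (17757 - 5328*(-18/3365 - 3376))) = √(-14370 + (17757 - 5328*(-11360258)/3365)) = √(-14370 + (17757 - 1*(-60527454624/3365))) = √(-14370 + (17757 + 60527454624/3365)) = √(-14370 + 60587206929/3365) = √(60538851879/3365) = √203713236572835/3365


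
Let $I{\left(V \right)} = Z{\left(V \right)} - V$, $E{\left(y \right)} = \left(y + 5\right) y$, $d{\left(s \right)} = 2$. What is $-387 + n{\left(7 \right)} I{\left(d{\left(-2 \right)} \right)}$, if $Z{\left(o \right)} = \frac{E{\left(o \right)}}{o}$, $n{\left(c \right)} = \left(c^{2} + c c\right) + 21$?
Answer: $208$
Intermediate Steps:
$E{\left(y \right)} = y \left(5 + y\right)$ ($E{\left(y \right)} = \left(5 + y\right) y = y \left(5 + y\right)$)
$n{\left(c \right)} = 21 + 2 c^{2}$ ($n{\left(c \right)} = \left(c^{2} + c^{2}\right) + 21 = 2 c^{2} + 21 = 21 + 2 c^{2}$)
$Z{\left(o \right)} = 5 + o$ ($Z{\left(o \right)} = \frac{o \left(5 + o\right)}{o} = 5 + o$)
$I{\left(V \right)} = 5$ ($I{\left(V \right)} = \left(5 + V\right) - V = 5$)
$-387 + n{\left(7 \right)} I{\left(d{\left(-2 \right)} \right)} = -387 + \left(21 + 2 \cdot 7^{2}\right) 5 = -387 + \left(21 + 2 \cdot 49\right) 5 = -387 + \left(21 + 98\right) 5 = -387 + 119 \cdot 5 = -387 + 595 = 208$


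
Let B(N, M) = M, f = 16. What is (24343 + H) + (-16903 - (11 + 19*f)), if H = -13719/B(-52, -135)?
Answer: 325198/45 ≈ 7226.6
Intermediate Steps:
H = 4573/45 (H = -13719/(-135) = -13719*(-1/135) = 4573/45 ≈ 101.62)
(24343 + H) + (-16903 - (11 + 19*f)) = (24343 + 4573/45) + (-16903 - (11 + 19*16)) = 1100008/45 + (-16903 - (11 + 304)) = 1100008/45 + (-16903 - 1*315) = 1100008/45 + (-16903 - 315) = 1100008/45 - 17218 = 325198/45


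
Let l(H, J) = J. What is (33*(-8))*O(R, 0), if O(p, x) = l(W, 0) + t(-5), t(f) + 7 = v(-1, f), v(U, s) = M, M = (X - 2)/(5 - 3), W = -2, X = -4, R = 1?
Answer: 2640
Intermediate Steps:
M = -3 (M = (-4 - 2)/(5 - 3) = -6/2 = -6*1/2 = -3)
v(U, s) = -3
t(f) = -10 (t(f) = -7 - 3 = -10)
O(p, x) = -10 (O(p, x) = 0 - 10 = -10)
(33*(-8))*O(R, 0) = (33*(-8))*(-10) = -264*(-10) = 2640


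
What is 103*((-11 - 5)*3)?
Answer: -4944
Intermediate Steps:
103*((-11 - 5)*3) = 103*(-16*3) = 103*(-48) = -4944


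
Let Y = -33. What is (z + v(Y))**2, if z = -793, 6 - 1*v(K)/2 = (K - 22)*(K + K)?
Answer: 64657681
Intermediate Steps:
v(K) = 12 - 4*K*(-22 + K) (v(K) = 12 - 2*(K - 22)*(K + K) = 12 - 2*(-22 + K)*2*K = 12 - 4*K*(-22 + K))
(z + v(Y))**2 = (-793 + (12 - 4*(-33)**2 + 88*(-33)))**2 = (-793 + (12 - 4*1089 - 2904))**2 = (-793 + (12 - 4356 - 2904))**2 = (-793 - 7248)**2 = (-8041)**2 = 64657681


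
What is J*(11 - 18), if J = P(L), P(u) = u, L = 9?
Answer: -63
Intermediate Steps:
J = 9
J*(11 - 18) = 9*(11 - 18) = 9*(-7) = -63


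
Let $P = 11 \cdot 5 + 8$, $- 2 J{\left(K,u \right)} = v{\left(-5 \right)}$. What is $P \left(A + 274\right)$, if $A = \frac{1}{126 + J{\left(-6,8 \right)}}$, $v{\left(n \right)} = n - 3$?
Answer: $\frac{2244123}{130} \approx 17263.0$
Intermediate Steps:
$v{\left(n \right)} = -3 + n$
$J{\left(K,u \right)} = 4$ ($J{\left(K,u \right)} = - \frac{-3 - 5}{2} = \left(- \frac{1}{2}\right) \left(-8\right) = 4$)
$A = \frac{1}{130}$ ($A = \frac{1}{126 + 4} = \frac{1}{130} \approx 0.0076923$)
$P = 63$ ($P = 55 + 8 = 63$)
$P \left(A + 274\right) = 63 \left(\frac{1}{130} + 274\right) = 63 \cdot \frac{35621}{130} = \frac{2244123}{130}$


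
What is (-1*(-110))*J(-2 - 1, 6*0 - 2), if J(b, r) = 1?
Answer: 110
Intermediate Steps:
(-1*(-110))*J(-2 - 1, 6*0 - 2) = -1*(-110)*1 = 110*1 = 110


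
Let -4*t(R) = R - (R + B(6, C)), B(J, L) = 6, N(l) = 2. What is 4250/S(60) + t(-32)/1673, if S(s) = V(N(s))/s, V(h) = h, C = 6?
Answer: 426615003/3346 ≈ 1.2750e+5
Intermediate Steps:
S(s) = 2/s
t(R) = 3/2 (t(R) = -(R - (R + 6))/4 = -(R - (6 + R))/4 = -(R + (-6 - R))/4 = -¼*(-6) = 3/2)
4250/S(60) + t(-32)/1673 = 4250/((2/60)) + (3/2)/1673 = 4250/((2*(1/60))) + (3/2)*(1/1673) = 4250/(1/30) + 3/3346 = 4250*30 + 3/3346 = 127500 + 3/3346 = 426615003/3346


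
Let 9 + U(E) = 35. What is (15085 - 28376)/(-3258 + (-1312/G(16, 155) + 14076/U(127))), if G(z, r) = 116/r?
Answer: 5010707/1685084 ≈ 2.9736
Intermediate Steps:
U(E) = 26 (U(E) = -9 + 35 = 26)
(15085 - 28376)/(-3258 + (-1312/G(16, 155) + 14076/U(127))) = (15085 - 28376)/(-3258 + (-1312/(116/155) + 14076/26)) = -13291/(-3258 + (-1312/(116*(1/155)) + 14076*(1/26))) = -13291/(-3258 + (-1312/116/155 + 7038/13)) = -13291/(-3258 + (-1312*155/116 + 7038/13)) = -13291/(-3258 + (-50840/29 + 7038/13)) = -13291/(-3258 - 456818/377) = -13291/(-1685084/377) = -13291*(-377/1685084) = 5010707/1685084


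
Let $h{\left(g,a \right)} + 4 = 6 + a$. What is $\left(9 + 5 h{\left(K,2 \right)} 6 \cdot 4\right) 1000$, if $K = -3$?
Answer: $489000$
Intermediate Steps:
$h{\left(g,a \right)} = 2 + a$ ($h{\left(g,a \right)} = -4 + \left(6 + a\right) = 2 + a$)
$\left(9 + 5 h{\left(K,2 \right)} 6 \cdot 4\right) 1000 = \left(9 + 5 \left(2 + 2\right) 6 \cdot 4\right) 1000 = \left(9 + 5 \cdot 4 \cdot 6 \cdot 4\right) 1000 = \left(9 + 5 \cdot 24 \cdot 4\right) 1000 = \left(9 + 5 \cdot 96\right) 1000 = \left(9 + 480\right) 1000 = 489 \cdot 1000 = 489000$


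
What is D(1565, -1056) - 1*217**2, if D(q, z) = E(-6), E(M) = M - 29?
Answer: -47124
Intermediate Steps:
E(M) = -29 + M
D(q, z) = -35 (D(q, z) = -29 - 6 = -35)
D(1565, -1056) - 1*217**2 = -35 - 1*217**2 = -35 - 1*47089 = -35 - 47089 = -47124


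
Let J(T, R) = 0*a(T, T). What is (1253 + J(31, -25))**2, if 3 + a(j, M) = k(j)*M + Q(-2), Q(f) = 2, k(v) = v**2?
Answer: 1570009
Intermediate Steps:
a(j, M) = -1 + M*j**2 (a(j, M) = -3 + (j**2*M + 2) = -3 + (M*j**2 + 2) = -3 + (2 + M*j**2) = -1 + M*j**2)
J(T, R) = 0 (J(T, R) = 0*(-1 + T*T**2) = 0*(-1 + T**3) = 0)
(1253 + J(31, -25))**2 = (1253 + 0)**2 = 1253**2 = 1570009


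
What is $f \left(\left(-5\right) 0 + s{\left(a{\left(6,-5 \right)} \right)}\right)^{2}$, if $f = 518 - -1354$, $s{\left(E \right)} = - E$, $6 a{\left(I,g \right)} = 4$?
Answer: $832$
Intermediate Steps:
$a{\left(I,g \right)} = \frac{2}{3}$ ($a{\left(I,g \right)} = \frac{1}{6} \cdot 4 = \frac{2}{3}$)
$f = 1872$ ($f = 518 + 1354 = 1872$)
$f \left(\left(-5\right) 0 + s{\left(a{\left(6,-5 \right)} \right)}\right)^{2} = 1872 \left(\left(-5\right) 0 - \frac{2}{3}\right)^{2} = 1872 \left(0 - \frac{2}{3}\right)^{2} = 1872 \left(- \frac{2}{3}\right)^{2} = 1872 \cdot \frac{4}{9} = 832$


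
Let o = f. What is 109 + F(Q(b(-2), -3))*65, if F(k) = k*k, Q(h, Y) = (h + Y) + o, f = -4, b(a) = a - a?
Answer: 3294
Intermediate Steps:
b(a) = 0
o = -4
Q(h, Y) = -4 + Y + h (Q(h, Y) = (h + Y) - 4 = (Y + h) - 4 = -4 + Y + h)
F(k) = k²
109 + F(Q(b(-2), -3))*65 = 109 + (-4 - 3 + 0)²*65 = 109 + (-7)²*65 = 109 + 49*65 = 109 + 3185 = 3294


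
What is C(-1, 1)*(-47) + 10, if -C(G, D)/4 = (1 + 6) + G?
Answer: 1138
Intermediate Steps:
C(G, D) = -28 - 4*G (C(G, D) = -4*((1 + 6) + G) = -4*(7 + G) = -28 - 4*G)
C(-1, 1)*(-47) + 10 = (-28 - 4*(-1))*(-47) + 10 = (-28 + 4)*(-47) + 10 = -24*(-47) + 10 = 1128 + 10 = 1138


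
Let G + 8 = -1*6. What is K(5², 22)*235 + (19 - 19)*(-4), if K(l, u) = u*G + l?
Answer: -66505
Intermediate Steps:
G = -14 (G = -8 - 1*6 = -8 - 6 = -14)
K(l, u) = l - 14*u (K(l, u) = u*(-14) + l = -14*u + l = l - 14*u)
K(5², 22)*235 + (19 - 19)*(-4) = (5² - 14*22)*235 + (19 - 19)*(-4) = (25 - 308)*235 + 0*(-4) = -283*235 + 0 = -66505 + 0 = -66505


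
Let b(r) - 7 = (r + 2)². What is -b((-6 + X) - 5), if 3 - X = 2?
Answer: -71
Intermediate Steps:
X = 1 (X = 3 - 1*2 = 3 - 2 = 1)
b(r) = 7 + (2 + r)² (b(r) = 7 + (r + 2)² = 7 + (2 + r)²)
-b((-6 + X) - 5) = -(7 + (2 + ((-6 + 1) - 5))²) = -(7 + (2 + (-5 - 5))²) = -(7 + (2 - 10)²) = -(7 + (-8)²) = -(7 + 64) = -1*71 = -71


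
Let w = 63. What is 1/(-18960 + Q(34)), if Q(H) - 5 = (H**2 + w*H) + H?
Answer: -1/15623 ≈ -6.4008e-5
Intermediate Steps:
Q(H) = 5 + H**2 + 64*H (Q(H) = 5 + ((H**2 + 63*H) + H) = 5 + (H**2 + 64*H) = 5 + H**2 + 64*H)
1/(-18960 + Q(34)) = 1/(-18960 + (5 + 34**2 + 64*34)) = 1/(-18960 + (5 + 1156 + 2176)) = 1/(-18960 + 3337) = 1/(-15623) = -1/15623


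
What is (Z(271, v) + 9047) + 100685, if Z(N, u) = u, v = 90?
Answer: 109822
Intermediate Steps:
(Z(271, v) + 9047) + 100685 = (90 + 9047) + 100685 = 9137 + 100685 = 109822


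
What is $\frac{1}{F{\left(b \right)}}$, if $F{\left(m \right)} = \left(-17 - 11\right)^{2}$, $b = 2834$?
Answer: $\frac{1}{784} \approx 0.0012755$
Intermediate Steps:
$F{\left(m \right)} = 784$ ($F{\left(m \right)} = \left(-28\right)^{2} = 784$)
$\frac{1}{F{\left(b \right)}} = \frac{1}{784}$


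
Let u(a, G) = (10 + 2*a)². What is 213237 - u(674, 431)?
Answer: -1630927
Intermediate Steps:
213237 - u(674, 431) = 213237 - 4*(5 + 674)² = 213237 - 4*679² = 213237 - 4*461041 = 213237 - 1*1844164 = 213237 - 1844164 = -1630927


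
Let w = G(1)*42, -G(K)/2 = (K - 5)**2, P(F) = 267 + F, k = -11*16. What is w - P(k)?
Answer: -1435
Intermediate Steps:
k = -176
G(K) = -2*(-5 + K)**2 (G(K) = -2*(K - 5)**2 = -2*(-5 + K)**2)
w = -1344 (w = -2*(-5 + 1)**2*42 = -2*(-4)**2*42 = -2*16*42 = -32*42 = -1344)
w - P(k) = -1344 - (267 - 176) = -1344 - 1*91 = -1344 - 91 = -1435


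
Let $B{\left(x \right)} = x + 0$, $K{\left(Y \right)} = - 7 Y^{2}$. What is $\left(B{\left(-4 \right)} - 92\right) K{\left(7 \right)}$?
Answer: $32928$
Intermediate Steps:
$B{\left(x \right)} = x$
$\left(B{\left(-4 \right)} - 92\right) K{\left(7 \right)} = \left(-4 - 92\right) \left(- 7 \cdot 7^{2}\right) = \left(-4 - 92\right) \left(\left(-7\right) 49\right) = \left(-4 - 92\right) \left(-343\right) = \left(-96\right) \left(-343\right) = 32928$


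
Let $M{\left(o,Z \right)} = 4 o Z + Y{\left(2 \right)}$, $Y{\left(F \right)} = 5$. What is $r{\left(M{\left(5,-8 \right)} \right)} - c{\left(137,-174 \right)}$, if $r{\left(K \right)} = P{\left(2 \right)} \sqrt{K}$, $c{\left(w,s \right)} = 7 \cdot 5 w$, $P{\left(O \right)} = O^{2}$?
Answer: $-4795 + 4 i \sqrt{155} \approx -4795.0 + 49.8 i$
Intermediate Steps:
$c{\left(w,s \right)} = 35 w$
$M{\left(o,Z \right)} = 5 + 4 Z o$ ($M{\left(o,Z \right)} = 4 o Z + 5 = 4 Z o + 5 = 5 + 4 Z o$)
$r{\left(K \right)} = 4 \sqrt{K}$ ($r{\left(K \right)} = 2^{2} \sqrt{K} = 4 \sqrt{K}$)
$r{\left(M{\left(5,-8 \right)} \right)} - c{\left(137,-174 \right)} = 4 \sqrt{5 + 4 \left(-8\right) 5} - 35 \cdot 137 = 4 \sqrt{5 - 160} - 4795 = 4 \sqrt{-155} - 4795 = 4 i \sqrt{155} - 4795 = -4795 + 4 i \sqrt{155}$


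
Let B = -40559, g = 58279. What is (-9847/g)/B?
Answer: 9847/2363737961 ≈ 4.1659e-6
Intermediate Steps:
(-9847/g)/B = -9847/58279/(-40559) = -9847*1/58279*(-1/40559) = -9847/58279*(-1/40559) = 9847/2363737961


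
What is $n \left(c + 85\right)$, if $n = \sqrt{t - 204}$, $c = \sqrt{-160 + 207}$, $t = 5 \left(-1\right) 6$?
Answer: $3 i \sqrt{26} \left(85 + \sqrt{47}\right) \approx 1405.1 i$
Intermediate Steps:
$t = -30$ ($t = \left(-5\right) 6 = -30$)
$c = \sqrt{47} \approx 6.8557$
$n = 3 i \sqrt{26}$ ($n = \sqrt{-30 - 204} = \sqrt{-234} = 3 i \sqrt{26} \approx 15.297 i$)
$n \left(c + 85\right) = 3 i \sqrt{26} \left(\sqrt{47} + 85\right) = 3 i \sqrt{26} \left(85 + \sqrt{47}\right)$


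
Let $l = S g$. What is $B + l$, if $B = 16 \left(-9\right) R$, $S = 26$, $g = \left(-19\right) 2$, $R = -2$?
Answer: $-700$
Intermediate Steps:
$g = -38$
$B = 288$ ($B = 16 \left(-9\right) \left(-2\right) = \left(-144\right) \left(-2\right) = 288$)
$l = -988$ ($l = 26 \left(-38\right) = -988$)
$B + l = 288 - 988 = -700$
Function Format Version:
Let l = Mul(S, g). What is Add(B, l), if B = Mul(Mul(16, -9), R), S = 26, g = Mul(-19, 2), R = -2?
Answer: -700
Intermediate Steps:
g = -38
B = 288 (B = Mul(Mul(16, -9), -2) = Mul(-144, -2) = 288)
l = -988 (l = Mul(26, -38) = -988)
Add(B, l) = Add(288, -988) = -700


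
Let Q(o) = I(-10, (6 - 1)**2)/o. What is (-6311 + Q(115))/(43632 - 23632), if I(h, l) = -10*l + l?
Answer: -72599/230000 ≈ -0.31565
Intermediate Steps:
I(h, l) = -9*l
Q(o) = -225/o (Q(o) = (-9*(6 - 1)**2)/o = (-9*5**2)/o = (-9*25)/o = -225/o)
(-6311 + Q(115))/(43632 - 23632) = (-6311 - 225/115)/(43632 - 23632) = (-6311 - 225*1/115)/20000 = (-6311 - 45/23)*(1/20000) = -145198/23*1/20000 = -72599/230000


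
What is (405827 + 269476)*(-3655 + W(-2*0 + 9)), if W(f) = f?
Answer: -2462154738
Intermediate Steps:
(405827 + 269476)*(-3655 + W(-2*0 + 9)) = (405827 + 269476)*(-3655 + (-2*0 + 9)) = 675303*(-3655 + (0 + 9)) = 675303*(-3655 + 9) = 675303*(-3646) = -2462154738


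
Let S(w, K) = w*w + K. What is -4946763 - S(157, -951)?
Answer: -4970461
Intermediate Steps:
S(w, K) = K + w² (S(w, K) = w² + K = K + w²)
-4946763 - S(157, -951) = -4946763 - (-951 + 157²) = -4946763 - (-951 + 24649) = -4946763 - 1*23698 = -4946763 - 23698 = -4970461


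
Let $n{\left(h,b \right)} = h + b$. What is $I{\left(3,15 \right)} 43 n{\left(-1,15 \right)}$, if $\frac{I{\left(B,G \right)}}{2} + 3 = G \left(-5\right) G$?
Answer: $-1358112$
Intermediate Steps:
$n{\left(h,b \right)} = b + h$
$I{\left(B,G \right)} = -6 - 10 G^{2}$ ($I{\left(B,G \right)} = -6 + 2 G \left(-5\right) G = -6 + 2 - 5 G G = -6 + 2 \left(- 5 G^{2}\right) = -6 - 10 G^{2}$)
$I{\left(3,15 \right)} 43 n{\left(-1,15 \right)} = \left(-6 - 10 \cdot 15^{2}\right) 43 \left(15 - 1\right) = \left(-6 - 2250\right) 43 \cdot 14 = \left(-2256\right) 43 \cdot 14 = \left(-97008\right) 14 = -1358112$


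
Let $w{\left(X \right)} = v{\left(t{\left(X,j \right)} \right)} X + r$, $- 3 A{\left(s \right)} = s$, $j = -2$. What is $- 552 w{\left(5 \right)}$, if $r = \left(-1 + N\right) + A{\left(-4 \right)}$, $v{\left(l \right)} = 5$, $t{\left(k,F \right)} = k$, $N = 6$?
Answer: $-17296$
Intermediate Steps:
$A{\left(s \right)} = - \frac{s}{3}$
$r = \frac{19}{3}$ ($r = \left(-1 + 6\right) - - \frac{4}{3} = 5 + \frac{4}{3} = \frac{19}{3} \approx 6.3333$)
$w{\left(X \right)} = \frac{19}{3} + 5 X$ ($w{\left(X \right)} = 5 X + \frac{19}{3} = \frac{19}{3} + 5 X$)
$- 552 w{\left(5 \right)} = - 552 \left(\frac{19}{3} + 5 \cdot 5\right) = - 552 \left(\frac{19}{3} + 25\right) = \left(-552\right) \frac{94}{3} = -17296$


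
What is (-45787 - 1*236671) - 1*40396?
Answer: -322854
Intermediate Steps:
(-45787 - 1*236671) - 1*40396 = (-45787 - 236671) - 40396 = -282458 - 40396 = -322854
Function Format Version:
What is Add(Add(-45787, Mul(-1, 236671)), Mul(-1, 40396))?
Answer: -322854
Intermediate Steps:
Add(Add(-45787, Mul(-1, 236671)), Mul(-1, 40396)) = Add(Add(-45787, -236671), -40396) = Add(-282458, -40396) = -322854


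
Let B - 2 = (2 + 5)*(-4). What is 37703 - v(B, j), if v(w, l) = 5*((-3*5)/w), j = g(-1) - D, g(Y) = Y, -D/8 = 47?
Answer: 980203/26 ≈ 37700.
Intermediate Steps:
D = -376 (D = -8*47 = -376)
j = 375 (j = -1 - 1*(-376) = -1 + 376 = 375)
B = -26 (B = 2 + (2 + 5)*(-4) = 2 + 7*(-4) = 2 - 28 = -26)
v(w, l) = -75/w (v(w, l) = 5*(-15/w) = -75/w)
37703 - v(B, j) = 37703 - (-75)/(-26) = 37703 - (-75)*(-1)/26 = 37703 - 1*75/26 = 37703 - 75/26 = 980203/26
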